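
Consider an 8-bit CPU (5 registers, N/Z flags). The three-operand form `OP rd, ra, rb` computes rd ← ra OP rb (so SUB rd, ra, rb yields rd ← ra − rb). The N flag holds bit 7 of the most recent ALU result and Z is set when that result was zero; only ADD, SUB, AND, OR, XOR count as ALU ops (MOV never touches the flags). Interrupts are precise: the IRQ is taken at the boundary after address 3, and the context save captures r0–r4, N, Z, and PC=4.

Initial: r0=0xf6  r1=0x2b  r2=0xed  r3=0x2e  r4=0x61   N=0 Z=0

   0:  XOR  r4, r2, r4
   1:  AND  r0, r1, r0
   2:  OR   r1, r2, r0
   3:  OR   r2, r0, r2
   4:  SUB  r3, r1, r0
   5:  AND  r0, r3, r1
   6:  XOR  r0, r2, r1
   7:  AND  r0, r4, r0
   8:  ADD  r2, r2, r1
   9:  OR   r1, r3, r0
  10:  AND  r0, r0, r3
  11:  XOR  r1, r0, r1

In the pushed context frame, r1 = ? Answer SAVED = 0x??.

after  0: r0=0xf6 r1=0x2b r2=0xed r3=0x2e r4=0x8c  N=1 Z=0
after  1: r0=0x22 r1=0x2b r2=0xed r3=0x2e r4=0x8c  N=0 Z=0
after  2: r0=0x22 r1=0xef r2=0xed r3=0x2e r4=0x8c  N=1 Z=0
after  3: r0=0x22 r1=0xef r2=0xef r3=0x2e r4=0x8c  N=1 Z=0
-- IRQ taken; context saved, return-PC = 4 --

SAVED = 0xef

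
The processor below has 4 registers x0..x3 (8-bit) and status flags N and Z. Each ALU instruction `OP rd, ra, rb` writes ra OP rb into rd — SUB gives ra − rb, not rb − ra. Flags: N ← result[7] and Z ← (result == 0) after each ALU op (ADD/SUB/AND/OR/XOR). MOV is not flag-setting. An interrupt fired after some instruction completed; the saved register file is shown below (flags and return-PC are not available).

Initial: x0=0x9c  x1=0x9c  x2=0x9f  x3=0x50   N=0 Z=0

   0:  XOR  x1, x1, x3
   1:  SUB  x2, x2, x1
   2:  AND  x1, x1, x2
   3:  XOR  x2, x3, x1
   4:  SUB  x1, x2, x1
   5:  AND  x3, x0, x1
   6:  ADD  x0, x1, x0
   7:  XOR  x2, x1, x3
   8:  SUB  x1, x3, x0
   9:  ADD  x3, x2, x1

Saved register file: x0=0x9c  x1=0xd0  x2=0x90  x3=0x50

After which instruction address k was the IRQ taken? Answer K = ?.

K = 4

after  0: x0=0x9c x1=0xcc x2=0x9f x3=0x50  N=1 Z=0
after  1: x0=0x9c x1=0xcc x2=0xd3 x3=0x50  N=1 Z=0
after  2: x0=0x9c x1=0xc0 x2=0xd3 x3=0x50  N=1 Z=0
after  3: x0=0x9c x1=0xc0 x2=0x90 x3=0x50  N=1 Z=0
after  4: x0=0x9c x1=0xd0 x2=0x90 x3=0x50  N=1 Z=0
-- IRQ taken; context saved, return-PC = 5 --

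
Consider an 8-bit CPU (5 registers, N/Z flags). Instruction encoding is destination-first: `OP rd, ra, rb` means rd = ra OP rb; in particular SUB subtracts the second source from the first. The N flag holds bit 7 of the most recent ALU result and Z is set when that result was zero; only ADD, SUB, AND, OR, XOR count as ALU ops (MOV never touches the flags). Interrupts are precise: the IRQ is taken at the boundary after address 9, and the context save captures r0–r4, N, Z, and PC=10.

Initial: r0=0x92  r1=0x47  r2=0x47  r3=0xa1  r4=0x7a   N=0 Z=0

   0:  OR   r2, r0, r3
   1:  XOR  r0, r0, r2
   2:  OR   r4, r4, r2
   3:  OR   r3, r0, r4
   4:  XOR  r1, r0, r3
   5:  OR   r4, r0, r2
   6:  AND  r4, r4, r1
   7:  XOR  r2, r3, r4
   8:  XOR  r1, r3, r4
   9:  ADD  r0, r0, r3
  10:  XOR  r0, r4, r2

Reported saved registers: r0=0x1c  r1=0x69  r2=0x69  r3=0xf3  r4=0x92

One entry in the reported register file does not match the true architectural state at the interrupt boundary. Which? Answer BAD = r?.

BAD = r3

after  0: r0=0x92 r1=0x47 r2=0xb3 r3=0xa1 r4=0x7a  N=1 Z=0
after  1: r0=0x21 r1=0x47 r2=0xb3 r3=0xa1 r4=0x7a  N=0 Z=0
after  2: r0=0x21 r1=0x47 r2=0xb3 r3=0xa1 r4=0xfb  N=1 Z=0
after  3: r0=0x21 r1=0x47 r2=0xb3 r3=0xfb r4=0xfb  N=1 Z=0
after  4: r0=0x21 r1=0xda r2=0xb3 r3=0xfb r4=0xfb  N=1 Z=0
after  5: r0=0x21 r1=0xda r2=0xb3 r3=0xfb r4=0xb3  N=1 Z=0
after  6: r0=0x21 r1=0xda r2=0xb3 r3=0xfb r4=0x92  N=1 Z=0
after  7: r0=0x21 r1=0xda r2=0x69 r3=0xfb r4=0x92  N=0 Z=0
after  8: r0=0x21 r1=0x69 r2=0x69 r3=0xfb r4=0x92  N=0 Z=0
after  9: r0=0x1c r1=0x69 r2=0x69 r3=0xfb r4=0x92  N=0 Z=0
-- IRQ taken; context saved, return-PC = 10 --
mismatch: r3: reported 0xf3 vs actual 0xfb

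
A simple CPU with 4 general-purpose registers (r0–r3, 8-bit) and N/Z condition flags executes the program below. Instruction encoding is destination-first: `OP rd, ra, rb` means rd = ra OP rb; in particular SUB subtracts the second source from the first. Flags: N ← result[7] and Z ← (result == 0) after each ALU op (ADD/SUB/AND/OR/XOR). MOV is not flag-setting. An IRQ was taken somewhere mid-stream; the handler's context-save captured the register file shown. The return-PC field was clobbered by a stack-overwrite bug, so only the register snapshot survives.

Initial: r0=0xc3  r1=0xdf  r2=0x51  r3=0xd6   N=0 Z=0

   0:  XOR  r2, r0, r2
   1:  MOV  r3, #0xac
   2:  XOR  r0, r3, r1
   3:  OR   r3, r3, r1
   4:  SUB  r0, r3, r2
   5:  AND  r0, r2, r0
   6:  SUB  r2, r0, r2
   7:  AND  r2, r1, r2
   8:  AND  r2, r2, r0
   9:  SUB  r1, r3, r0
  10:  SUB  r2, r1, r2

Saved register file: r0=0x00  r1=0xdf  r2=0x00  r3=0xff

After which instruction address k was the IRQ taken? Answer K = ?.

K = 8

after  0: r0=0xc3 r1=0xdf r2=0x92 r3=0xd6  N=1 Z=0
after  1: r0=0xc3 r1=0xdf r2=0x92 r3=0xac  N=1 Z=0
after  2: r0=0x73 r1=0xdf r2=0x92 r3=0xac  N=0 Z=0
after  3: r0=0x73 r1=0xdf r2=0x92 r3=0xff  N=1 Z=0
after  4: r0=0x6d r1=0xdf r2=0x92 r3=0xff  N=0 Z=0
after  5: r0=0x00 r1=0xdf r2=0x92 r3=0xff  N=0 Z=1
after  6: r0=0x00 r1=0xdf r2=0x6e r3=0xff  N=0 Z=0
after  7: r0=0x00 r1=0xdf r2=0x4e r3=0xff  N=0 Z=0
after  8: r0=0x00 r1=0xdf r2=0x00 r3=0xff  N=0 Z=1
-- IRQ taken; context saved, return-PC = 9 --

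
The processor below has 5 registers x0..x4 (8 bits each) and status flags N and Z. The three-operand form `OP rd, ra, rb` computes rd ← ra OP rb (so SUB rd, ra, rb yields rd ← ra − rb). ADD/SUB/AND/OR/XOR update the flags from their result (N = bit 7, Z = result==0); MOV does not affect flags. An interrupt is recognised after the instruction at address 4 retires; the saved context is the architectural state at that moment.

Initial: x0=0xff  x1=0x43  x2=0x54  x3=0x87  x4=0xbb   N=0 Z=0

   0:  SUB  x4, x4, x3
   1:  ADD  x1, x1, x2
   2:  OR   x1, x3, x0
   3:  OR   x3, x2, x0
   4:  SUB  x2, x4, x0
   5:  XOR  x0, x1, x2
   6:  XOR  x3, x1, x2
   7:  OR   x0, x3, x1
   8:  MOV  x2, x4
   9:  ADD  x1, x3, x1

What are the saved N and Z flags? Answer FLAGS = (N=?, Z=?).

FLAGS = (N=0, Z=0)

after  0: x0=0xff x1=0x43 x2=0x54 x3=0x87 x4=0x34  N=0 Z=0
after  1: x0=0xff x1=0x97 x2=0x54 x3=0x87 x4=0x34  N=1 Z=0
after  2: x0=0xff x1=0xff x2=0x54 x3=0x87 x4=0x34  N=1 Z=0
after  3: x0=0xff x1=0xff x2=0x54 x3=0xff x4=0x34  N=1 Z=0
after  4: x0=0xff x1=0xff x2=0x35 x3=0xff x4=0x34  N=0 Z=0
-- IRQ taken; context saved, return-PC = 5 --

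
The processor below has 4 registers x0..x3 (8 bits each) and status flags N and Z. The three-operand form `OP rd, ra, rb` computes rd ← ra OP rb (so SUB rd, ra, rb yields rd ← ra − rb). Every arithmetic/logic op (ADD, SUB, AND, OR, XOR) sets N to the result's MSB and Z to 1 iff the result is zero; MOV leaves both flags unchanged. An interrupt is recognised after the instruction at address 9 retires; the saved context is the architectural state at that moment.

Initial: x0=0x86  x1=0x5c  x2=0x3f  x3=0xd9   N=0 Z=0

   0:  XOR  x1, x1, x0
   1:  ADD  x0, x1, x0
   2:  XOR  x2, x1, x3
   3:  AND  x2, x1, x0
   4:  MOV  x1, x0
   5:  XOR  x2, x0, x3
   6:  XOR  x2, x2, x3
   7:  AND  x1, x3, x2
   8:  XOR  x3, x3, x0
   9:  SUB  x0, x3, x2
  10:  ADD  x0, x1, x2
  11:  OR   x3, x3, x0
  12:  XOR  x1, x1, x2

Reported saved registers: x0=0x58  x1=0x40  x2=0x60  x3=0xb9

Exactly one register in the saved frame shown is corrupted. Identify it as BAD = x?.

after  0: x0=0x86 x1=0xda x2=0x3f x3=0xd9  N=1 Z=0
after  1: x0=0x60 x1=0xda x2=0x3f x3=0xd9  N=0 Z=0
after  2: x0=0x60 x1=0xda x2=0x03 x3=0xd9  N=0 Z=0
after  3: x0=0x60 x1=0xda x2=0x40 x3=0xd9  N=0 Z=0
after  4: x0=0x60 x1=0x60 x2=0x40 x3=0xd9  N=0 Z=0
after  5: x0=0x60 x1=0x60 x2=0xb9 x3=0xd9  N=1 Z=0
after  6: x0=0x60 x1=0x60 x2=0x60 x3=0xd9  N=0 Z=0
after  7: x0=0x60 x1=0x40 x2=0x60 x3=0xd9  N=0 Z=0
after  8: x0=0x60 x1=0x40 x2=0x60 x3=0xb9  N=1 Z=0
after  9: x0=0x59 x1=0x40 x2=0x60 x3=0xb9  N=0 Z=0
-- IRQ taken; context saved, return-PC = 10 --
mismatch: x0: reported 0x58 vs actual 0x59

BAD = x0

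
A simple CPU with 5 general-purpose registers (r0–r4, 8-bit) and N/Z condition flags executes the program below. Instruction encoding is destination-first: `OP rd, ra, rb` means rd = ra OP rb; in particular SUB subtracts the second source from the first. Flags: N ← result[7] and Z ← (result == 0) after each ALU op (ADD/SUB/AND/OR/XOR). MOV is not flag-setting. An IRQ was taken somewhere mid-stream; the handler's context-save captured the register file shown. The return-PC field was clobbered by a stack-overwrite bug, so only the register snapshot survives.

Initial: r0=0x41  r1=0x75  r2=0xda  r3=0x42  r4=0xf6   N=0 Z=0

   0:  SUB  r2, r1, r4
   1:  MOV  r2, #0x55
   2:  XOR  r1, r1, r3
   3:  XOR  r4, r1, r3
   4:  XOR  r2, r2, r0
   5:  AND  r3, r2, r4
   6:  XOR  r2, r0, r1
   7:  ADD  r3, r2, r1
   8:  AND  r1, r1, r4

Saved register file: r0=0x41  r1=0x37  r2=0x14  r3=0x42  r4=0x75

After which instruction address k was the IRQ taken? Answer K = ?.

after  0: r0=0x41 r1=0x75 r2=0x7f r3=0x42 r4=0xf6  N=0 Z=0
after  1: r0=0x41 r1=0x75 r2=0x55 r3=0x42 r4=0xf6  N=0 Z=0
after  2: r0=0x41 r1=0x37 r2=0x55 r3=0x42 r4=0xf6  N=0 Z=0
after  3: r0=0x41 r1=0x37 r2=0x55 r3=0x42 r4=0x75  N=0 Z=0
after  4: r0=0x41 r1=0x37 r2=0x14 r3=0x42 r4=0x75  N=0 Z=0
-- IRQ taken; context saved, return-PC = 5 --

K = 4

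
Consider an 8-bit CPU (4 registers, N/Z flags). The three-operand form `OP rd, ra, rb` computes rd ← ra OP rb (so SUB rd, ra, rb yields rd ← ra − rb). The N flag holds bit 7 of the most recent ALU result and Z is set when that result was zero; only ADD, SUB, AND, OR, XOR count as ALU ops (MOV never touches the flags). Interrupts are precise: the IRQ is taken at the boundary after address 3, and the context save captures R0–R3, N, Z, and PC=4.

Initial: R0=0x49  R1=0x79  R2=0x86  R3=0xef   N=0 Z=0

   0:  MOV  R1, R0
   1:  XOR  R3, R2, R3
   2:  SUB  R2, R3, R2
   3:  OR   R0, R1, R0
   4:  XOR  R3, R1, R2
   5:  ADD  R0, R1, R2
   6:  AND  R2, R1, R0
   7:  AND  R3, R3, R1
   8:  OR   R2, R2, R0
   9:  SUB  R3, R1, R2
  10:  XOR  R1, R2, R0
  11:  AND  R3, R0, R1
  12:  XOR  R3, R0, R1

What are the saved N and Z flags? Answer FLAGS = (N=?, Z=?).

after  0: R0=0x49 R1=0x49 R2=0x86 R3=0xef  N=0 Z=0
after  1: R0=0x49 R1=0x49 R2=0x86 R3=0x69  N=0 Z=0
after  2: R0=0x49 R1=0x49 R2=0xe3 R3=0x69  N=1 Z=0
after  3: R0=0x49 R1=0x49 R2=0xe3 R3=0x69  N=0 Z=0
-- IRQ taken; context saved, return-PC = 4 --

FLAGS = (N=0, Z=0)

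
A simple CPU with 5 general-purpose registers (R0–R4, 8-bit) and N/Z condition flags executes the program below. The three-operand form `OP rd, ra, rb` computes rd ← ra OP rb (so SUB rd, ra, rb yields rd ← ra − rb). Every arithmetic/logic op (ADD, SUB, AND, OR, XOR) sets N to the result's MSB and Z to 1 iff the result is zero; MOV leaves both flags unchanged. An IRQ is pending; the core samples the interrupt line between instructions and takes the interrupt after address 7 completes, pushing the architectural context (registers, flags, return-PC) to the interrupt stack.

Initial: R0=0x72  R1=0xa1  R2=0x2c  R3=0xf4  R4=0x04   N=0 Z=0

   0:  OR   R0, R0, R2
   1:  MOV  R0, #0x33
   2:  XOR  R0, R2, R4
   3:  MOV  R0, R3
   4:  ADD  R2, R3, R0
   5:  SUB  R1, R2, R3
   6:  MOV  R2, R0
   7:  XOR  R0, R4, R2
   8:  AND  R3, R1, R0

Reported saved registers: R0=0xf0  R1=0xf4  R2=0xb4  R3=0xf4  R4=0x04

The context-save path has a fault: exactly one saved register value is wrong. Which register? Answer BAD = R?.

BAD = R2

after  0: R0=0x7e R1=0xa1 R2=0x2c R3=0xf4 R4=0x04  N=0 Z=0
after  1: R0=0x33 R1=0xa1 R2=0x2c R3=0xf4 R4=0x04  N=0 Z=0
after  2: R0=0x28 R1=0xa1 R2=0x2c R3=0xf4 R4=0x04  N=0 Z=0
after  3: R0=0xf4 R1=0xa1 R2=0x2c R3=0xf4 R4=0x04  N=0 Z=0
after  4: R0=0xf4 R1=0xa1 R2=0xe8 R3=0xf4 R4=0x04  N=1 Z=0
after  5: R0=0xf4 R1=0xf4 R2=0xe8 R3=0xf4 R4=0x04  N=1 Z=0
after  6: R0=0xf4 R1=0xf4 R2=0xf4 R3=0xf4 R4=0x04  N=1 Z=0
after  7: R0=0xf0 R1=0xf4 R2=0xf4 R3=0xf4 R4=0x04  N=1 Z=0
-- IRQ taken; context saved, return-PC = 8 --
mismatch: R2: reported 0xb4 vs actual 0xf4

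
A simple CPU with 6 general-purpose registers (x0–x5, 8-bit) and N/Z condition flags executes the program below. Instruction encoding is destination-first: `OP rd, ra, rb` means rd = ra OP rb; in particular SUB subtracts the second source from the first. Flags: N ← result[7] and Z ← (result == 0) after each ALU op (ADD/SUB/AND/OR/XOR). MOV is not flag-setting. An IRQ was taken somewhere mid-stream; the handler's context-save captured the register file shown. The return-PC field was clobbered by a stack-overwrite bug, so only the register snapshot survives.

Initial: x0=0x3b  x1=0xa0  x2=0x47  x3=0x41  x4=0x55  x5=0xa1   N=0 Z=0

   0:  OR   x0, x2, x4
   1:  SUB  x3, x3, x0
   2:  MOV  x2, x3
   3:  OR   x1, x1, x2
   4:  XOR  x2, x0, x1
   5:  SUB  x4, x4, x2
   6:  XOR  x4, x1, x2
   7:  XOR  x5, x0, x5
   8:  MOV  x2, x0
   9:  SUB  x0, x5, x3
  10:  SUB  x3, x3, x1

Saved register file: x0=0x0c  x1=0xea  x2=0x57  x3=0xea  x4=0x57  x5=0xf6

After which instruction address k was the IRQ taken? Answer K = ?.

K = 9

after  0: x0=0x57 x1=0xa0 x2=0x47 x3=0x41 x4=0x55 x5=0xa1  N=0 Z=0
after  1: x0=0x57 x1=0xa0 x2=0x47 x3=0xea x4=0x55 x5=0xa1  N=1 Z=0
after  2: x0=0x57 x1=0xa0 x2=0xea x3=0xea x4=0x55 x5=0xa1  N=1 Z=0
after  3: x0=0x57 x1=0xea x2=0xea x3=0xea x4=0x55 x5=0xa1  N=1 Z=0
after  4: x0=0x57 x1=0xea x2=0xbd x3=0xea x4=0x55 x5=0xa1  N=1 Z=0
after  5: x0=0x57 x1=0xea x2=0xbd x3=0xea x4=0x98 x5=0xa1  N=1 Z=0
after  6: x0=0x57 x1=0xea x2=0xbd x3=0xea x4=0x57 x5=0xa1  N=0 Z=0
after  7: x0=0x57 x1=0xea x2=0xbd x3=0xea x4=0x57 x5=0xf6  N=1 Z=0
after  8: x0=0x57 x1=0xea x2=0x57 x3=0xea x4=0x57 x5=0xf6  N=1 Z=0
after  9: x0=0x0c x1=0xea x2=0x57 x3=0xea x4=0x57 x5=0xf6  N=0 Z=0
-- IRQ taken; context saved, return-PC = 10 --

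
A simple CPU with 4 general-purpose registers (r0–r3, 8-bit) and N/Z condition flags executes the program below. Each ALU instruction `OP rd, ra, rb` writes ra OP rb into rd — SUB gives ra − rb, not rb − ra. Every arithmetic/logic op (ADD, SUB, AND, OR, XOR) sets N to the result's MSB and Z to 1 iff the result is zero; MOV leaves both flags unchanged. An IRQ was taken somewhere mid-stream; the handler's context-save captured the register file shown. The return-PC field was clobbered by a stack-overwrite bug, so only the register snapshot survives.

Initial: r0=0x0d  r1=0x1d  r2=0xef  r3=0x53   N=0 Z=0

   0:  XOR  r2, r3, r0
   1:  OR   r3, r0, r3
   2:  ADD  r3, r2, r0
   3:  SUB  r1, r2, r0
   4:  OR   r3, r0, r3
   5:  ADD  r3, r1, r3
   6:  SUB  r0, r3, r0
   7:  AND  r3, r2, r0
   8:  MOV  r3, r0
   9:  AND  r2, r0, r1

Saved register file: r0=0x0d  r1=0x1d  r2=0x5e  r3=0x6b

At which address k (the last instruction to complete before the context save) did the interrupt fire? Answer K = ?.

K = 2

after  0: r0=0x0d r1=0x1d r2=0x5e r3=0x53  N=0 Z=0
after  1: r0=0x0d r1=0x1d r2=0x5e r3=0x5f  N=0 Z=0
after  2: r0=0x0d r1=0x1d r2=0x5e r3=0x6b  N=0 Z=0
-- IRQ taken; context saved, return-PC = 3 --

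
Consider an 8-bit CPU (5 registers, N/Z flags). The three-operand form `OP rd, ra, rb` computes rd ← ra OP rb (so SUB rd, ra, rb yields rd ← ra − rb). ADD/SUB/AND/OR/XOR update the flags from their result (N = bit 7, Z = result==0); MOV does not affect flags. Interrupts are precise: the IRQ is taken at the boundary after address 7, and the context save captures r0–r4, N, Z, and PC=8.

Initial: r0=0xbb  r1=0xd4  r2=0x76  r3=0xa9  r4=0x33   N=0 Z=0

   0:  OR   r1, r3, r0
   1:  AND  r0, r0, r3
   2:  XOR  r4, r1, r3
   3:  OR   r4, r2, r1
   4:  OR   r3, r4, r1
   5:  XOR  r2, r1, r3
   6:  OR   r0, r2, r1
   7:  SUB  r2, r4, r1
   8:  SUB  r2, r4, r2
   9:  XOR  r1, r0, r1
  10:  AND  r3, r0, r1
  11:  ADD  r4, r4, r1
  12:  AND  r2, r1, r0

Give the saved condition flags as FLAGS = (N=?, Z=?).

FLAGS = (N=0, Z=0)

after  0: r0=0xbb r1=0xbb r2=0x76 r3=0xa9 r4=0x33  N=1 Z=0
after  1: r0=0xa9 r1=0xbb r2=0x76 r3=0xa9 r4=0x33  N=1 Z=0
after  2: r0=0xa9 r1=0xbb r2=0x76 r3=0xa9 r4=0x12  N=0 Z=0
after  3: r0=0xa9 r1=0xbb r2=0x76 r3=0xa9 r4=0xff  N=1 Z=0
after  4: r0=0xa9 r1=0xbb r2=0x76 r3=0xff r4=0xff  N=1 Z=0
after  5: r0=0xa9 r1=0xbb r2=0x44 r3=0xff r4=0xff  N=0 Z=0
after  6: r0=0xff r1=0xbb r2=0x44 r3=0xff r4=0xff  N=1 Z=0
after  7: r0=0xff r1=0xbb r2=0x44 r3=0xff r4=0xff  N=0 Z=0
-- IRQ taken; context saved, return-PC = 8 --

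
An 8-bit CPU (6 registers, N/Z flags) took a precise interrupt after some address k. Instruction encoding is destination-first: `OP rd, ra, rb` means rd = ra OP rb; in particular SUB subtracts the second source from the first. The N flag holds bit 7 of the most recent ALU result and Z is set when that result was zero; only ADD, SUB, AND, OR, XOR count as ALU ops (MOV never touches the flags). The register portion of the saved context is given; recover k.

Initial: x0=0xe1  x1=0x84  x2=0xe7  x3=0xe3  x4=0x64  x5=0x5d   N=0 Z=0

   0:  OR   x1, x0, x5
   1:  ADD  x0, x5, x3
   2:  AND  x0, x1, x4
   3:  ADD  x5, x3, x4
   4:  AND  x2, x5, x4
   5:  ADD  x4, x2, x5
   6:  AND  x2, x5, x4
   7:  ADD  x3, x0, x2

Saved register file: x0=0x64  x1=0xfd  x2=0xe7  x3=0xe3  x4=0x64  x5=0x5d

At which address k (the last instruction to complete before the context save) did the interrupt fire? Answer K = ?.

after  0: x0=0xe1 x1=0xfd x2=0xe7 x3=0xe3 x4=0x64 x5=0x5d  N=1 Z=0
after  1: x0=0x40 x1=0xfd x2=0xe7 x3=0xe3 x4=0x64 x5=0x5d  N=0 Z=0
after  2: x0=0x64 x1=0xfd x2=0xe7 x3=0xe3 x4=0x64 x5=0x5d  N=0 Z=0
-- IRQ taken; context saved, return-PC = 3 --

K = 2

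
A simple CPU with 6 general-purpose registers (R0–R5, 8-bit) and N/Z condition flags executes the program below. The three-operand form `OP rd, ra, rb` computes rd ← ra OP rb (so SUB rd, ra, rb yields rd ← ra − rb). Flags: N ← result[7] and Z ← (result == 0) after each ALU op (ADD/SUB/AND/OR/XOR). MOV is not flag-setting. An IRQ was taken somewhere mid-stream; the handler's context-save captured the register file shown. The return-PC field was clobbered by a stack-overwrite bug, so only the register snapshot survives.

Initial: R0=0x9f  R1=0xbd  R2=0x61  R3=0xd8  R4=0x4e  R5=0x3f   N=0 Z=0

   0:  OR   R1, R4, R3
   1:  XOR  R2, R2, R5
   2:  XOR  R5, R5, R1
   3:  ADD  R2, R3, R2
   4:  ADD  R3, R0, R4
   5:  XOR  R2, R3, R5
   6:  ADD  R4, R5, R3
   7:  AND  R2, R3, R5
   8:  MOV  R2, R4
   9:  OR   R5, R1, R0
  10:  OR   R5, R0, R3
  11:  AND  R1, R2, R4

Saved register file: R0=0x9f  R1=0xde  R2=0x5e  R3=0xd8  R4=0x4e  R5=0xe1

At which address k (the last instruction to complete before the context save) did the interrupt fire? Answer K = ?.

after  0: R0=0x9f R1=0xde R2=0x61 R3=0xd8 R4=0x4e R5=0x3f  N=1 Z=0
after  1: R0=0x9f R1=0xde R2=0x5e R3=0xd8 R4=0x4e R5=0x3f  N=0 Z=0
after  2: R0=0x9f R1=0xde R2=0x5e R3=0xd8 R4=0x4e R5=0xe1  N=1 Z=0
-- IRQ taken; context saved, return-PC = 3 --

K = 2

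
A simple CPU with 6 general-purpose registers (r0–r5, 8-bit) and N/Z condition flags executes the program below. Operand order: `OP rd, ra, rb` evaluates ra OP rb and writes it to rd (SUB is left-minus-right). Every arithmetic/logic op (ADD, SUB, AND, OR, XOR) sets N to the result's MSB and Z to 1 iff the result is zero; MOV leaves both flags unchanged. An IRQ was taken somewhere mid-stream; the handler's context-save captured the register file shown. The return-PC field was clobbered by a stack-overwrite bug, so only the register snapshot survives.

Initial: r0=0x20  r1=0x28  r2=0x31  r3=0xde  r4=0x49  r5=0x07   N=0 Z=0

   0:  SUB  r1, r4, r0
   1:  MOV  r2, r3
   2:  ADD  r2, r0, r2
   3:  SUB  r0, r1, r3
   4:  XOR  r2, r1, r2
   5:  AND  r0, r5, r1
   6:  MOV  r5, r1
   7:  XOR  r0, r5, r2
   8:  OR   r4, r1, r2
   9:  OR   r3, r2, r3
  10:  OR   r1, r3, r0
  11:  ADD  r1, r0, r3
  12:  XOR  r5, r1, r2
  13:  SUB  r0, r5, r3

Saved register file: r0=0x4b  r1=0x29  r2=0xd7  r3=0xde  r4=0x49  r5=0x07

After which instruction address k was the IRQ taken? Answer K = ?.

K = 4

after  0: r0=0x20 r1=0x29 r2=0x31 r3=0xde r4=0x49 r5=0x07  N=0 Z=0
after  1: r0=0x20 r1=0x29 r2=0xde r3=0xde r4=0x49 r5=0x07  N=0 Z=0
after  2: r0=0x20 r1=0x29 r2=0xfe r3=0xde r4=0x49 r5=0x07  N=1 Z=0
after  3: r0=0x4b r1=0x29 r2=0xfe r3=0xde r4=0x49 r5=0x07  N=0 Z=0
after  4: r0=0x4b r1=0x29 r2=0xd7 r3=0xde r4=0x49 r5=0x07  N=1 Z=0
-- IRQ taken; context saved, return-PC = 5 --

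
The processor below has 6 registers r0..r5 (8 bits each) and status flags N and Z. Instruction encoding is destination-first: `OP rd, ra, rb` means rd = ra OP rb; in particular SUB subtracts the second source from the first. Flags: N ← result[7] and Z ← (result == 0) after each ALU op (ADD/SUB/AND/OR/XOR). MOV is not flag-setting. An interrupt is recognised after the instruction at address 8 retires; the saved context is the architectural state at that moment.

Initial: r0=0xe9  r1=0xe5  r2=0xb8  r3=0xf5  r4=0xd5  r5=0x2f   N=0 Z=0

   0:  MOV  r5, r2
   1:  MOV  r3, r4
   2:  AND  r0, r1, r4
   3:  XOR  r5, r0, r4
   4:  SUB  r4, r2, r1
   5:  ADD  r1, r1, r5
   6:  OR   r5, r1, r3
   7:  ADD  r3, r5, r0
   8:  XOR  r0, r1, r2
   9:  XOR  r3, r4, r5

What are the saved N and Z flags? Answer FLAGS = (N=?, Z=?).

after  0: r0=0xe9 r1=0xe5 r2=0xb8 r3=0xf5 r4=0xd5 r5=0xb8  N=0 Z=0
after  1: r0=0xe9 r1=0xe5 r2=0xb8 r3=0xd5 r4=0xd5 r5=0xb8  N=0 Z=0
after  2: r0=0xc5 r1=0xe5 r2=0xb8 r3=0xd5 r4=0xd5 r5=0xb8  N=1 Z=0
after  3: r0=0xc5 r1=0xe5 r2=0xb8 r3=0xd5 r4=0xd5 r5=0x10  N=0 Z=0
after  4: r0=0xc5 r1=0xe5 r2=0xb8 r3=0xd5 r4=0xd3 r5=0x10  N=1 Z=0
after  5: r0=0xc5 r1=0xf5 r2=0xb8 r3=0xd5 r4=0xd3 r5=0x10  N=1 Z=0
after  6: r0=0xc5 r1=0xf5 r2=0xb8 r3=0xd5 r4=0xd3 r5=0xf5  N=1 Z=0
after  7: r0=0xc5 r1=0xf5 r2=0xb8 r3=0xba r4=0xd3 r5=0xf5  N=1 Z=0
after  8: r0=0x4d r1=0xf5 r2=0xb8 r3=0xba r4=0xd3 r5=0xf5  N=0 Z=0
-- IRQ taken; context saved, return-PC = 9 --

FLAGS = (N=0, Z=0)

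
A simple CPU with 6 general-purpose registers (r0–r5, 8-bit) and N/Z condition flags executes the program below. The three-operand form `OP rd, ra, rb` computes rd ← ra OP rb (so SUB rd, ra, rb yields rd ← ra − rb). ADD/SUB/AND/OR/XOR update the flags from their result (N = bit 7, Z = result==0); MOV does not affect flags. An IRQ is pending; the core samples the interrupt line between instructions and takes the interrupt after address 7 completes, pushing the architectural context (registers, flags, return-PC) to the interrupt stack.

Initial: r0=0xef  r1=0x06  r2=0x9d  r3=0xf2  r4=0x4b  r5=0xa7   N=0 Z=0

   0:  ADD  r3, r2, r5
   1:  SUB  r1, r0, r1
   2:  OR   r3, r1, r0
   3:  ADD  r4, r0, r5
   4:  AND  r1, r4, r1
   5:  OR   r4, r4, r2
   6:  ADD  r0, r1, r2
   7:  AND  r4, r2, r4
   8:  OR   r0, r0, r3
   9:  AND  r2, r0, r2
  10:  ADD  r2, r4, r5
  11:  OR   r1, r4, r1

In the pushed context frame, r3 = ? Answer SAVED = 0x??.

SAVED = 0xef

after  0: r0=0xef r1=0x06 r2=0x9d r3=0x44 r4=0x4b r5=0xa7  N=0 Z=0
after  1: r0=0xef r1=0xe9 r2=0x9d r3=0x44 r4=0x4b r5=0xa7  N=1 Z=0
after  2: r0=0xef r1=0xe9 r2=0x9d r3=0xef r4=0x4b r5=0xa7  N=1 Z=0
after  3: r0=0xef r1=0xe9 r2=0x9d r3=0xef r4=0x96 r5=0xa7  N=1 Z=0
after  4: r0=0xef r1=0x80 r2=0x9d r3=0xef r4=0x96 r5=0xa7  N=1 Z=0
after  5: r0=0xef r1=0x80 r2=0x9d r3=0xef r4=0x9f r5=0xa7  N=1 Z=0
after  6: r0=0x1d r1=0x80 r2=0x9d r3=0xef r4=0x9f r5=0xa7  N=0 Z=0
after  7: r0=0x1d r1=0x80 r2=0x9d r3=0xef r4=0x9d r5=0xa7  N=1 Z=0
-- IRQ taken; context saved, return-PC = 8 --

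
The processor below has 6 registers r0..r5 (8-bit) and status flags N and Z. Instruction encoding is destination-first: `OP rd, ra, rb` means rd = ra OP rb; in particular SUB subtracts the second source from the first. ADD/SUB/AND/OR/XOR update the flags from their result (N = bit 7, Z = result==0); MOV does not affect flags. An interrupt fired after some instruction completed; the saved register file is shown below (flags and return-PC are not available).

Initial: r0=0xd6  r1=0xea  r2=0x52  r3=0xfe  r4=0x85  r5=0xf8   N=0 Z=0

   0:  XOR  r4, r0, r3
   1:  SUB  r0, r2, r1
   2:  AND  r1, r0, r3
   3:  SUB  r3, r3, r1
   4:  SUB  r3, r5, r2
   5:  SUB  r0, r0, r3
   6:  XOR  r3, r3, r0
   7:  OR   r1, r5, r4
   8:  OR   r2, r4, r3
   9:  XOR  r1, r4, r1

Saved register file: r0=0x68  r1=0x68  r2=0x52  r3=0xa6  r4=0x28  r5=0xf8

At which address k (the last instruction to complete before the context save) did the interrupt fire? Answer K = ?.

K = 4

after  0: r0=0xd6 r1=0xea r2=0x52 r3=0xfe r4=0x28 r5=0xf8  N=0 Z=0
after  1: r0=0x68 r1=0xea r2=0x52 r3=0xfe r4=0x28 r5=0xf8  N=0 Z=0
after  2: r0=0x68 r1=0x68 r2=0x52 r3=0xfe r4=0x28 r5=0xf8  N=0 Z=0
after  3: r0=0x68 r1=0x68 r2=0x52 r3=0x96 r4=0x28 r5=0xf8  N=1 Z=0
after  4: r0=0x68 r1=0x68 r2=0x52 r3=0xa6 r4=0x28 r5=0xf8  N=1 Z=0
-- IRQ taken; context saved, return-PC = 5 --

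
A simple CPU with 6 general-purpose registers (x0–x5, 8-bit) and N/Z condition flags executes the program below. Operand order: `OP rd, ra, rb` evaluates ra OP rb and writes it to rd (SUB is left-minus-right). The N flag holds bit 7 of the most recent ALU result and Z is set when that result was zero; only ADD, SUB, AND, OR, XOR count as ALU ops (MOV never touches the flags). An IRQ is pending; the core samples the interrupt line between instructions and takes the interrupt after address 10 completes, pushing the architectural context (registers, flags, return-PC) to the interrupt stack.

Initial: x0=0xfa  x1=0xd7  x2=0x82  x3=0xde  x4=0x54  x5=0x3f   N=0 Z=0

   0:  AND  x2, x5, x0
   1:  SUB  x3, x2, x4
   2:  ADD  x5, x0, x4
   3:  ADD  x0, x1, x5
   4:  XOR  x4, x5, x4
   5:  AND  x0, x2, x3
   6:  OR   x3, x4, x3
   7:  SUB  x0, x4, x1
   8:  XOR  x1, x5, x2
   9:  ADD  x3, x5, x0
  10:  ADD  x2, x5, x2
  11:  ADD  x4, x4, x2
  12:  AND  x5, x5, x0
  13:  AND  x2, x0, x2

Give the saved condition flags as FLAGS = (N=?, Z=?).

FLAGS = (N=1, Z=0)

after  0: x0=0xfa x1=0xd7 x2=0x3a x3=0xde x4=0x54 x5=0x3f  N=0 Z=0
after  1: x0=0xfa x1=0xd7 x2=0x3a x3=0xe6 x4=0x54 x5=0x3f  N=1 Z=0
after  2: x0=0xfa x1=0xd7 x2=0x3a x3=0xe6 x4=0x54 x5=0x4e  N=0 Z=0
after  3: x0=0x25 x1=0xd7 x2=0x3a x3=0xe6 x4=0x54 x5=0x4e  N=0 Z=0
after  4: x0=0x25 x1=0xd7 x2=0x3a x3=0xe6 x4=0x1a x5=0x4e  N=0 Z=0
after  5: x0=0x22 x1=0xd7 x2=0x3a x3=0xe6 x4=0x1a x5=0x4e  N=0 Z=0
after  6: x0=0x22 x1=0xd7 x2=0x3a x3=0xfe x4=0x1a x5=0x4e  N=1 Z=0
after  7: x0=0x43 x1=0xd7 x2=0x3a x3=0xfe x4=0x1a x5=0x4e  N=0 Z=0
after  8: x0=0x43 x1=0x74 x2=0x3a x3=0xfe x4=0x1a x5=0x4e  N=0 Z=0
after  9: x0=0x43 x1=0x74 x2=0x3a x3=0x91 x4=0x1a x5=0x4e  N=1 Z=0
after 10: x0=0x43 x1=0x74 x2=0x88 x3=0x91 x4=0x1a x5=0x4e  N=1 Z=0
-- IRQ taken; context saved, return-PC = 11 --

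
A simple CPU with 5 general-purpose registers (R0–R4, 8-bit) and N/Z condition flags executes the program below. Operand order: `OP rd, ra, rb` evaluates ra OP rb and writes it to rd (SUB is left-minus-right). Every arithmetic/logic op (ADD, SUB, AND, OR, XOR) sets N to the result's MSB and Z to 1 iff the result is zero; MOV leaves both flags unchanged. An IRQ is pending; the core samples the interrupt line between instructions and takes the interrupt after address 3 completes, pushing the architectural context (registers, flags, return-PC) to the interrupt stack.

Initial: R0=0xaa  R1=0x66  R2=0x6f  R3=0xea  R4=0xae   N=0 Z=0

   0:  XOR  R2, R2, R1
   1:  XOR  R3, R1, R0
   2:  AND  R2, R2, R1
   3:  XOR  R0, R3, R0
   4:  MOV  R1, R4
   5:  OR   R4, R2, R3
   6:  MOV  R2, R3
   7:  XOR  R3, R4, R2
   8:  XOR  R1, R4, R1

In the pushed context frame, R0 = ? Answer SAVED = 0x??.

SAVED = 0x66

after  0: R0=0xaa R1=0x66 R2=0x09 R3=0xea R4=0xae  N=0 Z=0
after  1: R0=0xaa R1=0x66 R2=0x09 R3=0xcc R4=0xae  N=1 Z=0
after  2: R0=0xaa R1=0x66 R2=0x00 R3=0xcc R4=0xae  N=0 Z=1
after  3: R0=0x66 R1=0x66 R2=0x00 R3=0xcc R4=0xae  N=0 Z=0
-- IRQ taken; context saved, return-PC = 4 --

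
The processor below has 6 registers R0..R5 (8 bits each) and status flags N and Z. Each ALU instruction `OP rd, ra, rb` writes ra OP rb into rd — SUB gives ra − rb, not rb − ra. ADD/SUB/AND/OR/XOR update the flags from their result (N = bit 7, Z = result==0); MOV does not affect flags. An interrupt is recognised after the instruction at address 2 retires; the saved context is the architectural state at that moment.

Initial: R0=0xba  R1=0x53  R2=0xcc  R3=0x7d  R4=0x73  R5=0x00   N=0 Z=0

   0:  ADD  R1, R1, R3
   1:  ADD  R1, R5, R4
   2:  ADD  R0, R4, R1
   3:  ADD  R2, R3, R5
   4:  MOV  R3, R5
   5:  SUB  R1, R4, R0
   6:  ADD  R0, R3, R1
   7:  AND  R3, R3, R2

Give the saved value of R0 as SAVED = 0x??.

SAVED = 0xe6

after  0: R0=0xba R1=0xd0 R2=0xcc R3=0x7d R4=0x73 R5=0x00  N=1 Z=0
after  1: R0=0xba R1=0x73 R2=0xcc R3=0x7d R4=0x73 R5=0x00  N=0 Z=0
after  2: R0=0xe6 R1=0x73 R2=0xcc R3=0x7d R4=0x73 R5=0x00  N=1 Z=0
-- IRQ taken; context saved, return-PC = 3 --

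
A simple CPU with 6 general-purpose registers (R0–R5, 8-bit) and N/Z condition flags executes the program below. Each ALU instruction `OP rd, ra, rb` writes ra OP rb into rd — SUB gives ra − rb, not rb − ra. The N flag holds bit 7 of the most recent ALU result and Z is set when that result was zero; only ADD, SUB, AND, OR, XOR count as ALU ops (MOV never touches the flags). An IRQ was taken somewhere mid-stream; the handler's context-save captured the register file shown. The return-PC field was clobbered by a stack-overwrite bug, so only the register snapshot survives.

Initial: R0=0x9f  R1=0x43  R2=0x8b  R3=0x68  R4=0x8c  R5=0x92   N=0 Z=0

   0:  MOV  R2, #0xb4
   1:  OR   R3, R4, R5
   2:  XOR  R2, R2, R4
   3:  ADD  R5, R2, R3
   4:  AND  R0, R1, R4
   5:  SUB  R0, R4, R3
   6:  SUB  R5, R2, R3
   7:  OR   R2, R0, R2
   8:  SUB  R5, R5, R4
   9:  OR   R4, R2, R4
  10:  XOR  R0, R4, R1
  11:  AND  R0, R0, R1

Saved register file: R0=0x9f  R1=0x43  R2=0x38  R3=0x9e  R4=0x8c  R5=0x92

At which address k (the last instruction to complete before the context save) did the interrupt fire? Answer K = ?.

K = 2

after  0: R0=0x9f R1=0x43 R2=0xb4 R3=0x68 R4=0x8c R5=0x92  N=0 Z=0
after  1: R0=0x9f R1=0x43 R2=0xb4 R3=0x9e R4=0x8c R5=0x92  N=1 Z=0
after  2: R0=0x9f R1=0x43 R2=0x38 R3=0x9e R4=0x8c R5=0x92  N=0 Z=0
-- IRQ taken; context saved, return-PC = 3 --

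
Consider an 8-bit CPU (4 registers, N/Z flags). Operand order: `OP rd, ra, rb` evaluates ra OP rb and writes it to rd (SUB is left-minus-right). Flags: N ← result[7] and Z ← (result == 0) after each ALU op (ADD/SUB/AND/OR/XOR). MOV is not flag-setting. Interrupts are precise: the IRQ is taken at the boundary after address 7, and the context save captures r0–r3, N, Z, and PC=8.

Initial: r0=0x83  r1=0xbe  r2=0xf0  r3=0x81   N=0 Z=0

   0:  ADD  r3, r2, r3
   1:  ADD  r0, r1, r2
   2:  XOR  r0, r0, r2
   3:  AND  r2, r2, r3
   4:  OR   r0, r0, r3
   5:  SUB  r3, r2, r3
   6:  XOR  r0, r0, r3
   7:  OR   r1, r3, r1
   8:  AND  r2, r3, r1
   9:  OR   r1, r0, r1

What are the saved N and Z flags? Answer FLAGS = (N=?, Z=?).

after  0: r0=0x83 r1=0xbe r2=0xf0 r3=0x71  N=0 Z=0
after  1: r0=0xae r1=0xbe r2=0xf0 r3=0x71  N=1 Z=0
after  2: r0=0x5e r1=0xbe r2=0xf0 r3=0x71  N=0 Z=0
after  3: r0=0x5e r1=0xbe r2=0x70 r3=0x71  N=0 Z=0
after  4: r0=0x7f r1=0xbe r2=0x70 r3=0x71  N=0 Z=0
after  5: r0=0x7f r1=0xbe r2=0x70 r3=0xff  N=1 Z=0
after  6: r0=0x80 r1=0xbe r2=0x70 r3=0xff  N=1 Z=0
after  7: r0=0x80 r1=0xff r2=0x70 r3=0xff  N=1 Z=0
-- IRQ taken; context saved, return-PC = 8 --

FLAGS = (N=1, Z=0)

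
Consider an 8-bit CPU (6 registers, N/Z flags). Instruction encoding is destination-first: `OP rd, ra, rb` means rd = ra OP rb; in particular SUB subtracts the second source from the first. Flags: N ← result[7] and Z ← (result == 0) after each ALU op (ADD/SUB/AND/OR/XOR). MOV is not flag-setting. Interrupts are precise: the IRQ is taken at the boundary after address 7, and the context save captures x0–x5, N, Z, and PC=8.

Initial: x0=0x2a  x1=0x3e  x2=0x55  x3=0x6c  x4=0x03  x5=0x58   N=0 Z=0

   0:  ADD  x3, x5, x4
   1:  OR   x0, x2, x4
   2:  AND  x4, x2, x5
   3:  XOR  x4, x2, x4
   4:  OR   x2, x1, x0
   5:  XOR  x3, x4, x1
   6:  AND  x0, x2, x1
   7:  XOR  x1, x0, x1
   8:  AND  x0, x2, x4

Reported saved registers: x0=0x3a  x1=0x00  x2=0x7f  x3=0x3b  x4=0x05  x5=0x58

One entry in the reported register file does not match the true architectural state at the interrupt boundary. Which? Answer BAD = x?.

BAD = x0

after  0: x0=0x2a x1=0x3e x2=0x55 x3=0x5b x4=0x03 x5=0x58  N=0 Z=0
after  1: x0=0x57 x1=0x3e x2=0x55 x3=0x5b x4=0x03 x5=0x58  N=0 Z=0
after  2: x0=0x57 x1=0x3e x2=0x55 x3=0x5b x4=0x50 x5=0x58  N=0 Z=0
after  3: x0=0x57 x1=0x3e x2=0x55 x3=0x5b x4=0x05 x5=0x58  N=0 Z=0
after  4: x0=0x57 x1=0x3e x2=0x7f x3=0x5b x4=0x05 x5=0x58  N=0 Z=0
after  5: x0=0x57 x1=0x3e x2=0x7f x3=0x3b x4=0x05 x5=0x58  N=0 Z=0
after  6: x0=0x3e x1=0x3e x2=0x7f x3=0x3b x4=0x05 x5=0x58  N=0 Z=0
after  7: x0=0x3e x1=0x00 x2=0x7f x3=0x3b x4=0x05 x5=0x58  N=0 Z=1
-- IRQ taken; context saved, return-PC = 8 --
mismatch: x0: reported 0x3a vs actual 0x3e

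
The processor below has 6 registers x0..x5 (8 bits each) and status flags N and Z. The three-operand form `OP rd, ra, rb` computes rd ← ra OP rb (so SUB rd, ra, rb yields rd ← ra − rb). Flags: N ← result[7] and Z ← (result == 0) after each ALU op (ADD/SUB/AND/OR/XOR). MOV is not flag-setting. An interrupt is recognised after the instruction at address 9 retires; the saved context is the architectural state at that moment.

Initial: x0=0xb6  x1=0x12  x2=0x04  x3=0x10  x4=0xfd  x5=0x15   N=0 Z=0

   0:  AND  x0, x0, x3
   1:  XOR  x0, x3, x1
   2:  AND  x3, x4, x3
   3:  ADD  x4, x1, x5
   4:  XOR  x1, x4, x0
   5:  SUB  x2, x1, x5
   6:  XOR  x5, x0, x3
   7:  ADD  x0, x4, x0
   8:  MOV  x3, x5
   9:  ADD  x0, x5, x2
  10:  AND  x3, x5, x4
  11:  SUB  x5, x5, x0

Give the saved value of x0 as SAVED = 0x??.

SAVED = 0x22

after  0: x0=0x10 x1=0x12 x2=0x04 x3=0x10 x4=0xfd x5=0x15  N=0 Z=0
after  1: x0=0x02 x1=0x12 x2=0x04 x3=0x10 x4=0xfd x5=0x15  N=0 Z=0
after  2: x0=0x02 x1=0x12 x2=0x04 x3=0x10 x4=0xfd x5=0x15  N=0 Z=0
after  3: x0=0x02 x1=0x12 x2=0x04 x3=0x10 x4=0x27 x5=0x15  N=0 Z=0
after  4: x0=0x02 x1=0x25 x2=0x04 x3=0x10 x4=0x27 x5=0x15  N=0 Z=0
after  5: x0=0x02 x1=0x25 x2=0x10 x3=0x10 x4=0x27 x5=0x15  N=0 Z=0
after  6: x0=0x02 x1=0x25 x2=0x10 x3=0x10 x4=0x27 x5=0x12  N=0 Z=0
after  7: x0=0x29 x1=0x25 x2=0x10 x3=0x10 x4=0x27 x5=0x12  N=0 Z=0
after  8: x0=0x29 x1=0x25 x2=0x10 x3=0x12 x4=0x27 x5=0x12  N=0 Z=0
after  9: x0=0x22 x1=0x25 x2=0x10 x3=0x12 x4=0x27 x5=0x12  N=0 Z=0
-- IRQ taken; context saved, return-PC = 10 --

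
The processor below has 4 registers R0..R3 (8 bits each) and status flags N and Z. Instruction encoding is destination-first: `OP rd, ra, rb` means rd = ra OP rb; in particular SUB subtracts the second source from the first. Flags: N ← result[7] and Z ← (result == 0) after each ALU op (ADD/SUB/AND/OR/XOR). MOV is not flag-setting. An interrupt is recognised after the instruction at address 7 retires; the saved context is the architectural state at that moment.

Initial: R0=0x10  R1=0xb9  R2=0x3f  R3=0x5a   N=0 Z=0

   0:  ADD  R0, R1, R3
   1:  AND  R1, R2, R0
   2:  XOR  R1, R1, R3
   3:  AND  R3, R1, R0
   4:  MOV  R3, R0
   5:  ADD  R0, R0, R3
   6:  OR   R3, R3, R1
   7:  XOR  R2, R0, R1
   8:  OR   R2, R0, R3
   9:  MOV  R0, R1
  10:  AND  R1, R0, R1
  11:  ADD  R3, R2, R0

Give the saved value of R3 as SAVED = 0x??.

SAVED = 0x5b

after  0: R0=0x13 R1=0xb9 R2=0x3f R3=0x5a  N=0 Z=0
after  1: R0=0x13 R1=0x13 R2=0x3f R3=0x5a  N=0 Z=0
after  2: R0=0x13 R1=0x49 R2=0x3f R3=0x5a  N=0 Z=0
after  3: R0=0x13 R1=0x49 R2=0x3f R3=0x01  N=0 Z=0
after  4: R0=0x13 R1=0x49 R2=0x3f R3=0x13  N=0 Z=0
after  5: R0=0x26 R1=0x49 R2=0x3f R3=0x13  N=0 Z=0
after  6: R0=0x26 R1=0x49 R2=0x3f R3=0x5b  N=0 Z=0
after  7: R0=0x26 R1=0x49 R2=0x6f R3=0x5b  N=0 Z=0
-- IRQ taken; context saved, return-PC = 8 --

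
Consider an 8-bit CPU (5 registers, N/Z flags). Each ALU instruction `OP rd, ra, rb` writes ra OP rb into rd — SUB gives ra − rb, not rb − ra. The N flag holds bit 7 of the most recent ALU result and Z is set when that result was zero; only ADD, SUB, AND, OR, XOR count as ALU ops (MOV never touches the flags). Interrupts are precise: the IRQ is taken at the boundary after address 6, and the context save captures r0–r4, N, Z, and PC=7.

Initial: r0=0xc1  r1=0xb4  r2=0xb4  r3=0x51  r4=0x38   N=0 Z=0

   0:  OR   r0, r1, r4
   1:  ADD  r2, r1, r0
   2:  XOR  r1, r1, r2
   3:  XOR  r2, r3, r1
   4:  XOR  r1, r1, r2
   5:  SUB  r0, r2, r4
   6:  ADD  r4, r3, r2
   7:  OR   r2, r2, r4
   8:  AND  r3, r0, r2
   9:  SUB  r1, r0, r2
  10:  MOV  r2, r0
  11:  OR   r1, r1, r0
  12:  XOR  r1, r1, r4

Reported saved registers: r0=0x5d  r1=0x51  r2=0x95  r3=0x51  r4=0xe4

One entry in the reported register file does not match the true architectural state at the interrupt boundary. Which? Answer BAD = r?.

after  0: r0=0xbc r1=0xb4 r2=0xb4 r3=0x51 r4=0x38  N=1 Z=0
after  1: r0=0xbc r1=0xb4 r2=0x70 r3=0x51 r4=0x38  N=0 Z=0
after  2: r0=0xbc r1=0xc4 r2=0x70 r3=0x51 r4=0x38  N=1 Z=0
after  3: r0=0xbc r1=0xc4 r2=0x95 r3=0x51 r4=0x38  N=1 Z=0
after  4: r0=0xbc r1=0x51 r2=0x95 r3=0x51 r4=0x38  N=0 Z=0
after  5: r0=0x5d r1=0x51 r2=0x95 r3=0x51 r4=0x38  N=0 Z=0
after  6: r0=0x5d r1=0x51 r2=0x95 r3=0x51 r4=0xe6  N=1 Z=0
-- IRQ taken; context saved, return-PC = 7 --
mismatch: r4: reported 0xe4 vs actual 0xe6

BAD = r4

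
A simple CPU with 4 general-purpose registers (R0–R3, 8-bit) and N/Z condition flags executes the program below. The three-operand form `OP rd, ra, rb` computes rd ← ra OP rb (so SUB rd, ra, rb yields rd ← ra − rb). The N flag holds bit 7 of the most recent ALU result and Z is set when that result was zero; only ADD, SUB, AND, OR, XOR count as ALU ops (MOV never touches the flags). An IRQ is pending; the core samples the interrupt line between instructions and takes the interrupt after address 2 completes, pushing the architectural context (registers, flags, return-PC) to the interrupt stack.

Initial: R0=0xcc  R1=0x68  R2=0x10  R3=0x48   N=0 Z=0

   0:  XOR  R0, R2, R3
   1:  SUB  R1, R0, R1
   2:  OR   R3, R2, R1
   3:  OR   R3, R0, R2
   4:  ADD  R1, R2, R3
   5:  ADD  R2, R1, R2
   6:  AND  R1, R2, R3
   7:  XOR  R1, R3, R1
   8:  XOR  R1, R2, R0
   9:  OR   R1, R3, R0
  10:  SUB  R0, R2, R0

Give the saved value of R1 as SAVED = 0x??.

SAVED = 0xf0

after  0: R0=0x58 R1=0x68 R2=0x10 R3=0x48  N=0 Z=0
after  1: R0=0x58 R1=0xf0 R2=0x10 R3=0x48  N=1 Z=0
after  2: R0=0x58 R1=0xf0 R2=0x10 R3=0xf0  N=1 Z=0
-- IRQ taken; context saved, return-PC = 3 --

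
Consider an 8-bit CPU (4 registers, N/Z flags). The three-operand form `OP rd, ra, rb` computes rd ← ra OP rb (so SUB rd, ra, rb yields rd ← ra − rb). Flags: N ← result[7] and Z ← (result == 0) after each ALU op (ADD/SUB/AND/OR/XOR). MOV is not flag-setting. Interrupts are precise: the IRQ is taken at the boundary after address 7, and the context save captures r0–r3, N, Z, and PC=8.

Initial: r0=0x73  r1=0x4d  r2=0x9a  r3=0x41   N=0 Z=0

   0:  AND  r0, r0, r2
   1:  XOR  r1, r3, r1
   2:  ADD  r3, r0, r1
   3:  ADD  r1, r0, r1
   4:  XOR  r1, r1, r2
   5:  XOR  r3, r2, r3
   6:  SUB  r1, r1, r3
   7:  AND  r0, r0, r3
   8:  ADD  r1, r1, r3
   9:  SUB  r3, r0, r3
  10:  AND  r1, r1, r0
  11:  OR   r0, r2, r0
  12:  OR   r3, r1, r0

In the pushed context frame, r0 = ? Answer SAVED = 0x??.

after  0: r0=0x12 r1=0x4d r2=0x9a r3=0x41  N=0 Z=0
after  1: r0=0x12 r1=0x0c r2=0x9a r3=0x41  N=0 Z=0
after  2: r0=0x12 r1=0x0c r2=0x9a r3=0x1e  N=0 Z=0
after  3: r0=0x12 r1=0x1e r2=0x9a r3=0x1e  N=0 Z=0
after  4: r0=0x12 r1=0x84 r2=0x9a r3=0x1e  N=1 Z=0
after  5: r0=0x12 r1=0x84 r2=0x9a r3=0x84  N=1 Z=0
after  6: r0=0x12 r1=0x00 r2=0x9a r3=0x84  N=0 Z=1
after  7: r0=0x00 r1=0x00 r2=0x9a r3=0x84  N=0 Z=1
-- IRQ taken; context saved, return-PC = 8 --

SAVED = 0x00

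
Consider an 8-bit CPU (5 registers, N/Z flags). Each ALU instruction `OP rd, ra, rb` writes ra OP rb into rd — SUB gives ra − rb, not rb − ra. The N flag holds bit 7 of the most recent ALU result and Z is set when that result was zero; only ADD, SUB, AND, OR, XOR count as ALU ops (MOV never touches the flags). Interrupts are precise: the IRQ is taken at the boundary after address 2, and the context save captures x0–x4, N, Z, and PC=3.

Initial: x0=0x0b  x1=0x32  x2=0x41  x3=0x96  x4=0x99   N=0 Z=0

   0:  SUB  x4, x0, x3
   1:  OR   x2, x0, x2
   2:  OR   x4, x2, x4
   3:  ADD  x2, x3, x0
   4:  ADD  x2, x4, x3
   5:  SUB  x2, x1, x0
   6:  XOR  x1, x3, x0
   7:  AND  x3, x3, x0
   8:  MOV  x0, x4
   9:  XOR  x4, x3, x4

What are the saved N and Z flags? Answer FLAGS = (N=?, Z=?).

after  0: x0=0x0b x1=0x32 x2=0x41 x3=0x96 x4=0x75  N=0 Z=0
after  1: x0=0x0b x1=0x32 x2=0x4b x3=0x96 x4=0x75  N=0 Z=0
after  2: x0=0x0b x1=0x32 x2=0x4b x3=0x96 x4=0x7f  N=0 Z=0
-- IRQ taken; context saved, return-PC = 3 --

FLAGS = (N=0, Z=0)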